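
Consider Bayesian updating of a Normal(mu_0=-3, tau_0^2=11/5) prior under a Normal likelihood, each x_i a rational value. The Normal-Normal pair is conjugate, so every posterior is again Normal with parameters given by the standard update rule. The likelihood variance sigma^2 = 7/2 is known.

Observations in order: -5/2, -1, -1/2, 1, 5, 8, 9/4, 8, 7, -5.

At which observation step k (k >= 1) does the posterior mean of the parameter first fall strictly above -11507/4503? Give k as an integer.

obs 1: x=-5/2 → posterior Normal(-160/57, 77/57)
obs 2: x=-1 → posterior Normal(-182/79, 77/79)
obs 3: x=-1/2 → posterior Normal(-193/101, 77/101)
obs 4: x=1 → posterior Normal(-57/41, 77/123)
obs 5: x=5 → posterior Normal(-61/145, 77/145)
obs 6: x=8 → posterior Normal(115/167, 77/167)
obs 7: x=9/4 → posterior Normal(47/54, 11/27)
obs 8: x=8 → posterior Normal(681/422, 77/211)
obs 9: x=7 → posterior Normal(989/466, 77/233)
obs 10: x=-5 → posterior Normal(769/510, 77/255)

k = 2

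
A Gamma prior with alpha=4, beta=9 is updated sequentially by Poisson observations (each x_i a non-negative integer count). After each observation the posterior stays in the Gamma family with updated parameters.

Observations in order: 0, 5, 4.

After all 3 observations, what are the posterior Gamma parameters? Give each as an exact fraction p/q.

alpha=13, beta=12

obs 1: x=0 → posterior Gamma(4, 10)
obs 2: x=5 → posterior Gamma(9, 11)
obs 3: x=4 → posterior Gamma(13, 12)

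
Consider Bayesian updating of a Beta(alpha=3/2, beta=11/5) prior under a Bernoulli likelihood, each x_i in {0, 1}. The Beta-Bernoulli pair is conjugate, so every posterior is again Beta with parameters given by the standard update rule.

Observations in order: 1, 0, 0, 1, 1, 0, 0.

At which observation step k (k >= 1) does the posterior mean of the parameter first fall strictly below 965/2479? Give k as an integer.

k = 3

obs 1: x=1 → posterior Beta(5/2, 11/5)
obs 2: x=0 → posterior Beta(5/2, 16/5)
obs 3: x=0 → posterior Beta(5/2, 21/5)
obs 4: x=1 → posterior Beta(7/2, 21/5)
obs 5: x=1 → posterior Beta(9/2, 21/5)
obs 6: x=0 → posterior Beta(9/2, 26/5)
obs 7: x=0 → posterior Beta(9/2, 31/5)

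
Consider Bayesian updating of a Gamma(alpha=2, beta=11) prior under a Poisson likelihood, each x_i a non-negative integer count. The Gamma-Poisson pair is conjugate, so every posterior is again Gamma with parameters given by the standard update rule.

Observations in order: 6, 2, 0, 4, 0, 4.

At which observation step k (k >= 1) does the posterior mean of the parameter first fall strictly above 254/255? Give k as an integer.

k = 6

obs 1: x=6 → posterior Gamma(8, 12)
obs 2: x=2 → posterior Gamma(10, 13)
obs 3: x=0 → posterior Gamma(10, 14)
obs 4: x=4 → posterior Gamma(14, 15)
obs 5: x=0 → posterior Gamma(14, 16)
obs 6: x=4 → posterior Gamma(18, 17)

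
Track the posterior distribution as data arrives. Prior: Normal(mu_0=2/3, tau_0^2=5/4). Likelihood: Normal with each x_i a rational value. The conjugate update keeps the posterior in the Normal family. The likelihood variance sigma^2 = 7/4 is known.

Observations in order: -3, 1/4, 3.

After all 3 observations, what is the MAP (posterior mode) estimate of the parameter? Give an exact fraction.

obs 1: x=-3 → posterior Normal(-31/36, 35/48)
obs 2: x=1/4 → posterior Normal(-109/204, 35/68)
obs 3: x=3 → posterior Normal(71/264, 35/88)

71/264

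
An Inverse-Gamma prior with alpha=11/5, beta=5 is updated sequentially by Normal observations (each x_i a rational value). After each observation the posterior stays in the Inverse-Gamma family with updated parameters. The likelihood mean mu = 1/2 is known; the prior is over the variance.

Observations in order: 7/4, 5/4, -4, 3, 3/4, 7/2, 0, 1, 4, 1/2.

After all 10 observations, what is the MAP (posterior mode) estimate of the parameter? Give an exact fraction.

obs 1: x=7/4 → posterior Inverse-Gamma(27/10, 185/32)
obs 2: x=5/4 → posterior Inverse-Gamma(16/5, 97/16)
obs 3: x=-4 → posterior Inverse-Gamma(37/10, 259/16)
obs 4: x=3 → posterior Inverse-Gamma(21/5, 309/16)
obs 5: x=3/4 → posterior Inverse-Gamma(47/10, 619/32)
obs 6: x=7/2 → posterior Inverse-Gamma(26/5, 763/32)
obs 7: x=0 → posterior Inverse-Gamma(57/10, 767/32)
obs 8: x=1 → posterior Inverse-Gamma(31/5, 771/32)
obs 9: x=4 → posterior Inverse-Gamma(67/10, 967/32)
obs 10: x=1/2 → posterior Inverse-Gamma(36/5, 967/32)

4835/1312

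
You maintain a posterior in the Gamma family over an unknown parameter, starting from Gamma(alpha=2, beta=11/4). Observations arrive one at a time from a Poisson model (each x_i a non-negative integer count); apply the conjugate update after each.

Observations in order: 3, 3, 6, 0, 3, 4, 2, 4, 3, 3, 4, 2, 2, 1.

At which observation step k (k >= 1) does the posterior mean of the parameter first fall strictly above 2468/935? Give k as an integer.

obs 1: x=3 → posterior Gamma(5, 15/4)
obs 2: x=3 → posterior Gamma(8, 19/4)
obs 3: x=6 → posterior Gamma(14, 23/4)
obs 4: x=0 → posterior Gamma(14, 27/4)
obs 5: x=3 → posterior Gamma(17, 31/4)
obs 6: x=4 → posterior Gamma(21, 35/4)
obs 7: x=2 → posterior Gamma(23, 39/4)
obs 8: x=4 → posterior Gamma(27, 43/4)
obs 9: x=3 → posterior Gamma(30, 47/4)
obs 10: x=3 → posterior Gamma(33, 51/4)
obs 11: x=4 → posterior Gamma(37, 55/4)
obs 12: x=2 → posterior Gamma(39, 59/4)
obs 13: x=2 → posterior Gamma(41, 63/4)
obs 14: x=1 → posterior Gamma(42, 67/4)

k = 11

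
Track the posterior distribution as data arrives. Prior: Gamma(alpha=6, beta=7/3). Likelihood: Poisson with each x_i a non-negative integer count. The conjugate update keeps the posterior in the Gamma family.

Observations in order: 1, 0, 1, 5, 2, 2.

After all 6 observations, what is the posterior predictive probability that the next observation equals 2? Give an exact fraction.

obs 1: x=1 → posterior Gamma(7, 10/3)
obs 2: x=0 → posterior Gamma(7, 13/3)
obs 3: x=1 → posterior Gamma(8, 16/3)
obs 4: x=5 → posterior Gamma(13, 19/3)
obs 5: x=2 → posterior Gamma(15, 22/3)
obs 6: x=2 → posterior Gamma(17, 25/3)

801519490778446197509765625/3133304450029408431470804992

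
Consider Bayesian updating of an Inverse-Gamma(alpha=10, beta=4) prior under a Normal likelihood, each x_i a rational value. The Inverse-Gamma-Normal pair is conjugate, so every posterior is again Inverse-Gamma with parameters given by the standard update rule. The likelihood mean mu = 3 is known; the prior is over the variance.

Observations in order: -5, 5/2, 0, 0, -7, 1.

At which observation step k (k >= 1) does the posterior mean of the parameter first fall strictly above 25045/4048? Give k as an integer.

obs 1: x=-5 → posterior Inverse-Gamma(21/2, 36)
obs 2: x=5/2 → posterior Inverse-Gamma(11, 289/8)
obs 3: x=0 → posterior Inverse-Gamma(23/2, 325/8)
obs 4: x=0 → posterior Inverse-Gamma(12, 361/8)
obs 5: x=-7 → posterior Inverse-Gamma(25/2, 761/8)
obs 6: x=1 → posterior Inverse-Gamma(13, 777/8)

k = 5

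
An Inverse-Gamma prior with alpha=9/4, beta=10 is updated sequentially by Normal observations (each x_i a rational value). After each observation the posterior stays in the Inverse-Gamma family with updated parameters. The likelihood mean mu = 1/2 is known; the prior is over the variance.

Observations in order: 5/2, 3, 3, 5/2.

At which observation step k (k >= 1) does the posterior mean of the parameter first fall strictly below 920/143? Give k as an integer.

k = 4

obs 1: x=5/2 → posterior Inverse-Gamma(11/4, 12)
obs 2: x=3 → posterior Inverse-Gamma(13/4, 121/8)
obs 3: x=3 → posterior Inverse-Gamma(15/4, 73/4)
obs 4: x=5/2 → posterior Inverse-Gamma(17/4, 81/4)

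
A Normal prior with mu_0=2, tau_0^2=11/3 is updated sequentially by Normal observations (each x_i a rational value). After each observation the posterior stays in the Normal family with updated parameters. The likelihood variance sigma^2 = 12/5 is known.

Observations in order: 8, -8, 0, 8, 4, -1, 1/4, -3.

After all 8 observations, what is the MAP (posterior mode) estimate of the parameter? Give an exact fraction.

2103/1904

obs 1: x=8 → posterior Normal(512/91, 132/91)
obs 2: x=-8 → posterior Normal(36/73, 66/73)
obs 3: x=0 → posterior Normal(24/67, 44/67)
obs 4: x=8 → posterior Normal(2, 33/64)
obs 5: x=4 → posterior Normal(732/311, 132/311)
obs 6: x=-1 → posterior Normal(677/366, 22/61)
obs 7: x=1/4 → posterior Normal(2763/1684, 132/421)
obs 8: x=-3 → posterior Normal(2103/1904, 33/119)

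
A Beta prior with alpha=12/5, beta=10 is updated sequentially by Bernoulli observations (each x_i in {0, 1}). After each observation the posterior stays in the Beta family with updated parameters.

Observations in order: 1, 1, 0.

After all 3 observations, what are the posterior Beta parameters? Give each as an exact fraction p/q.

obs 1: x=1 → posterior Beta(17/5, 10)
obs 2: x=1 → posterior Beta(22/5, 10)
obs 3: x=0 → posterior Beta(22/5, 11)

alpha=22/5, beta=11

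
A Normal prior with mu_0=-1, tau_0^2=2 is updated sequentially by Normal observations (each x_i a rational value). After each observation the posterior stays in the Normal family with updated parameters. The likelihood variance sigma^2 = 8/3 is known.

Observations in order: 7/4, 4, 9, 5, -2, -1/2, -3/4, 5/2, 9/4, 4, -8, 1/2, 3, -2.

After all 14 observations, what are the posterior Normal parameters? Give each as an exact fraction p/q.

obs 1: x=7/4 → posterior Normal(5/28, 8/7)
obs 2: x=4 → posterior Normal(53/40, 4/5)
obs 3: x=9 → posterior Normal(161/52, 8/13)
obs 4: x=5 → posterior Normal(221/64, 1/2)
obs 5: x=-2 → posterior Normal(197/76, 8/19)
obs 6: x=-1/2 → posterior Normal(191/88, 4/11)
obs 7: x=-3/4 → posterior Normal(91/50, 8/25)
obs 8: x=5/2 → posterior Normal(53/28, 2/7)
obs 9: x=9/4 → posterior Normal(239/124, 8/31)
obs 10: x=4 → posterior Normal(287/136, 4/17)
obs 11: x=-8 → posterior Normal(191/148, 8/37)
obs 12: x=1/2 → posterior Normal(197/160, 1/5)
obs 13: x=3 → posterior Normal(233/172, 8/43)
obs 14: x=-2 → posterior Normal(209/184, 4/23)

mu_0=209/184, tau_0^2=4/23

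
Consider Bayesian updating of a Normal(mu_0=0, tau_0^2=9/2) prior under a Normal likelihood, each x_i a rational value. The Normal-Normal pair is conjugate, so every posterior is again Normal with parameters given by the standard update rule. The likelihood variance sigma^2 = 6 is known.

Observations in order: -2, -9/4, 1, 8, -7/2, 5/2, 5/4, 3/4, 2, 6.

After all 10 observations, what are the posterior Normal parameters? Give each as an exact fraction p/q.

obs 1: x=-2 → posterior Normal(-6/7, 18/7)
obs 2: x=-9/4 → posterior Normal(-51/40, 9/5)
obs 3: x=1 → posterior Normal(-3/4, 18/13)
obs 4: x=8 → posterior Normal(57/64, 9/8)
obs 5: x=-7/2 → posterior Normal(15/76, 18/19)
obs 6: x=5/2 → posterior Normal(45/88, 9/11)
obs 7: x=5/4 → posterior Normal(3/5, 18/25)
obs 8: x=3/4 → posterior Normal(69/112, 9/14)
obs 9: x=2 → posterior Normal(3/4, 18/31)
obs 10: x=6 → posterior Normal(165/136, 9/17)

mu_0=165/136, tau_0^2=9/17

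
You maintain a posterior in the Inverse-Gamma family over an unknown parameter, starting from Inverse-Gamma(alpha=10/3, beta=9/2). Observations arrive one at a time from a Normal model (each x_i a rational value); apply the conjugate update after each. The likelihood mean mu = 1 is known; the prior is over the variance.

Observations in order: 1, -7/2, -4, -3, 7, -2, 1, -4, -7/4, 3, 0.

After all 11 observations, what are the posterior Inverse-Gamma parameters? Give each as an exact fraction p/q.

obs 1: x=1 → posterior Inverse-Gamma(23/6, 9/2)
obs 2: x=-7/2 → posterior Inverse-Gamma(13/3, 117/8)
obs 3: x=-4 → posterior Inverse-Gamma(29/6, 217/8)
obs 4: x=-3 → posterior Inverse-Gamma(16/3, 281/8)
obs 5: x=7 → posterior Inverse-Gamma(35/6, 425/8)
obs 6: x=-2 → posterior Inverse-Gamma(19/3, 461/8)
obs 7: x=1 → posterior Inverse-Gamma(41/6, 461/8)
obs 8: x=-4 → posterior Inverse-Gamma(22/3, 561/8)
obs 9: x=-7/4 → posterior Inverse-Gamma(47/6, 2365/32)
obs 10: x=3 → posterior Inverse-Gamma(25/3, 2429/32)
obs 11: x=0 → posterior Inverse-Gamma(53/6, 2445/32)

alpha=53/6, beta=2445/32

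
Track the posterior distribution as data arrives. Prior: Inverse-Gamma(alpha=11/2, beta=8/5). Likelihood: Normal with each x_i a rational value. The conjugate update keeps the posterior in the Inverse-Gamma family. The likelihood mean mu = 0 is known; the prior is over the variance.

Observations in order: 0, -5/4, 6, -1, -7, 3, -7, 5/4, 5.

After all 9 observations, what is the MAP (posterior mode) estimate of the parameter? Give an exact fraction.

obs 1: x=0 → posterior Inverse-Gamma(6, 8/5)
obs 2: x=-5/4 → posterior Inverse-Gamma(13/2, 381/160)
obs 3: x=6 → posterior Inverse-Gamma(7, 3261/160)
obs 4: x=-1 → posterior Inverse-Gamma(15/2, 3341/160)
obs 5: x=-7 → posterior Inverse-Gamma(8, 7261/160)
obs 6: x=3 → posterior Inverse-Gamma(17/2, 7981/160)
obs 7: x=-7 → posterior Inverse-Gamma(9, 11901/160)
obs 8: x=5/4 → posterior Inverse-Gamma(19/2, 6013/80)
obs 9: x=5 → posterior Inverse-Gamma(10, 7013/80)

7013/880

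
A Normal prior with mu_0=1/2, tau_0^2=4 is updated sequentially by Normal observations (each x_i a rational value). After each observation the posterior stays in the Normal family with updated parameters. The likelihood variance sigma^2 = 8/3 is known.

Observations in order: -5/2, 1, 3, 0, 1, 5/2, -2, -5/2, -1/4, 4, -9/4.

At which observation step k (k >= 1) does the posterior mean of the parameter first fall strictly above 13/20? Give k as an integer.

k = 6

obs 1: x=-5/2 → posterior Normal(-13/10, 8/5)
obs 2: x=1 → posterior Normal(-7/16, 1)
obs 3: x=3 → posterior Normal(1/2, 8/11)
obs 4: x=0 → posterior Normal(11/28, 4/7)
obs 5: x=1 → posterior Normal(1/2, 8/17)
obs 6: x=5/2 → posterior Normal(4/5, 2/5)
obs 7: x=-2 → posterior Normal(10/23, 8/23)
obs 8: x=-5/2 → posterior Normal(5/52, 4/13)
obs 9: x=-1/4 → posterior Normal(7/116, 8/29)
obs 10: x=4 → posterior Normal(55/128, 1/4)
obs 11: x=-9/4 → posterior Normal(1/5, 8/35)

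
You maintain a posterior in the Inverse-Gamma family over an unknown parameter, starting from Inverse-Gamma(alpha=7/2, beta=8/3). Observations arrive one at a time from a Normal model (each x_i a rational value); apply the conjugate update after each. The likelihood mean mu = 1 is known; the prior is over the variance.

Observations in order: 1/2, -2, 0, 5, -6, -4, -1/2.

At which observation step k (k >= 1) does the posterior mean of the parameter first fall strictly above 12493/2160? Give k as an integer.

obs 1: x=1/2 → posterior Inverse-Gamma(4, 67/24)
obs 2: x=-2 → posterior Inverse-Gamma(9/2, 175/24)
obs 3: x=0 → posterior Inverse-Gamma(5, 187/24)
obs 4: x=5 → posterior Inverse-Gamma(11/2, 379/24)
obs 5: x=-6 → posterior Inverse-Gamma(6, 967/24)
obs 6: x=-4 → posterior Inverse-Gamma(13/2, 1267/24)
obs 7: x=-1/2 → posterior Inverse-Gamma(7, 647/12)

k = 5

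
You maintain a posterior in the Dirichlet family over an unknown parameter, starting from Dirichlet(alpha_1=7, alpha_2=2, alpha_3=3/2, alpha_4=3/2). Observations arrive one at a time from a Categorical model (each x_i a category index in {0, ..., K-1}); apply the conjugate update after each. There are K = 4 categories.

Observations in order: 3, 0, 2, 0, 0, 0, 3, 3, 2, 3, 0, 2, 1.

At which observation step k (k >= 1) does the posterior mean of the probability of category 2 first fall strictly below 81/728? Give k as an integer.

obs 1: x=3 → posterior Dirichlet(7, 2, 3/2, 5/2)
obs 2: x=0 → posterior Dirichlet(8, 2, 3/2, 5/2)
obs 3: x=2 → posterior Dirichlet(8, 2, 5/2, 5/2)
obs 4: x=0 → posterior Dirichlet(9, 2, 5/2, 5/2)
obs 5: x=0 → posterior Dirichlet(10, 2, 5/2, 5/2)
obs 6: x=0 → posterior Dirichlet(11, 2, 5/2, 5/2)
obs 7: x=3 → posterior Dirichlet(11, 2, 5/2, 7/2)
obs 8: x=3 → posterior Dirichlet(11, 2, 5/2, 9/2)
obs 9: x=2 → posterior Dirichlet(11, 2, 7/2, 9/2)
obs 10: x=3 → posterior Dirichlet(11, 2, 7/2, 11/2)
obs 11: x=0 → posterior Dirichlet(12, 2, 7/2, 11/2)
obs 12: x=2 → posterior Dirichlet(12, 2, 9/2, 11/2)
obs 13: x=1 → posterior Dirichlet(12, 3, 9/2, 11/2)

k = 2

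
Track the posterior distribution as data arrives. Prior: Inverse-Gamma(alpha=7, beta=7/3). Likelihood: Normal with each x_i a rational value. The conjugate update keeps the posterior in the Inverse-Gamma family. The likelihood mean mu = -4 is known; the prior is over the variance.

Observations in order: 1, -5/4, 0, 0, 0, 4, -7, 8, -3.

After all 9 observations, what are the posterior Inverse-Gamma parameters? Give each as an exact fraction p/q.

alpha=23/2, beta=14555/96

obs 1: x=1 → posterior Inverse-Gamma(15/2, 89/6)
obs 2: x=-5/4 → posterior Inverse-Gamma(8, 1787/96)
obs 3: x=0 → posterior Inverse-Gamma(17/2, 2555/96)
obs 4: x=0 → posterior Inverse-Gamma(9, 3323/96)
obs 5: x=0 → posterior Inverse-Gamma(19/2, 4091/96)
obs 6: x=4 → posterior Inverse-Gamma(10, 7163/96)
obs 7: x=-7 → posterior Inverse-Gamma(21/2, 7595/96)
obs 8: x=8 → posterior Inverse-Gamma(11, 14507/96)
obs 9: x=-3 → posterior Inverse-Gamma(23/2, 14555/96)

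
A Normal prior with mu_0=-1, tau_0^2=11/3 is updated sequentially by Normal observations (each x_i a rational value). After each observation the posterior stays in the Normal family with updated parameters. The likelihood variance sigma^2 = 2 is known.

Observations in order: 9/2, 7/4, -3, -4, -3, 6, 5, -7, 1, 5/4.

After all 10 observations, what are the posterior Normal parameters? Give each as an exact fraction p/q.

obs 1: x=9/2 → posterior Normal(87/34, 22/17)
obs 2: x=7/4 → posterior Normal(251/112, 11/14)
obs 3: x=-3 → posterior Normal(119/156, 22/39)
obs 4: x=-4 → posterior Normal(-57/200, 11/25)
obs 5: x=-3 → posterior Normal(-189/244, 22/61)
obs 6: x=6 → posterior Normal(25/96, 11/36)
obs 7: x=5 → posterior Normal(295/332, 22/83)
obs 8: x=-7 → posterior Normal(-13/376, 11/47)
obs 9: x=1 → posterior Normal(31/420, 22/105)
obs 10: x=5/4 → posterior Normal(43/232, 11/58)

mu_0=43/232, tau_0^2=11/58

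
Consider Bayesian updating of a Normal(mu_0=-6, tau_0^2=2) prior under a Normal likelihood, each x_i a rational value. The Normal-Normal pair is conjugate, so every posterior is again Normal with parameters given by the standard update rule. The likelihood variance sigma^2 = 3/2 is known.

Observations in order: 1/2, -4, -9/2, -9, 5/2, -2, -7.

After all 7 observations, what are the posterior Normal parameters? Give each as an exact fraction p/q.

obs 1: x=1/2 → posterior Normal(-16/7, 6/7)
obs 2: x=-4 → posterior Normal(-32/11, 6/11)
obs 3: x=-9/2 → posterior Normal(-10/3, 2/5)
obs 4: x=-9 → posterior Normal(-86/19, 6/19)
obs 5: x=5/2 → posterior Normal(-76/23, 6/23)
obs 6: x=-2 → posterior Normal(-28/9, 2/9)
obs 7: x=-7 → posterior Normal(-112/31, 6/31)

mu_0=-112/31, tau_0^2=6/31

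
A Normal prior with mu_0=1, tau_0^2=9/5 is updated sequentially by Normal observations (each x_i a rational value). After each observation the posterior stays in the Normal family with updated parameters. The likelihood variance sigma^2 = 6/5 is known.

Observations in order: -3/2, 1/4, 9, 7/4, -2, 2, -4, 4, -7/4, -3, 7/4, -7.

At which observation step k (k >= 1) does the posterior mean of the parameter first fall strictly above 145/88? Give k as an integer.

k = 3

obs 1: x=-3/2 → posterior Normal(-1/2, 18/25)
obs 2: x=1/4 → posterior Normal(-7/32, 9/20)
obs 3: x=9 → posterior Normal(101/44, 18/55)
obs 4: x=7/4 → posterior Normal(61/28, 9/35)
obs 5: x=-2 → posterior Normal(49/34, 18/85)
obs 6: x=2 → posterior Normal(61/40, 9/50)
obs 7: x=-4 → posterior Normal(37/46, 18/115)
obs 8: x=4 → posterior Normal(61/52, 9/65)
obs 9: x=-7/4 → posterior Normal(101/116, 18/145)
obs 10: x=-3 → posterior Normal(65/128, 9/80)
obs 11: x=7/4 → posterior Normal(43/70, 18/175)
obs 12: x=-7 → posterior Normal(1/76, 9/95)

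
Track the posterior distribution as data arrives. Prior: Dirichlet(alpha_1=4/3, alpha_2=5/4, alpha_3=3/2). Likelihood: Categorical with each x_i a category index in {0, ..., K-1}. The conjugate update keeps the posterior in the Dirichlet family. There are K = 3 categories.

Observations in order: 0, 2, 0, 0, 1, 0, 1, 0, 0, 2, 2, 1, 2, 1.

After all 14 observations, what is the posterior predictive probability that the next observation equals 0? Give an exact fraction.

obs 1: x=0 → posterior Dirichlet(7/3, 5/4, 3/2)
obs 2: x=2 → posterior Dirichlet(7/3, 5/4, 5/2)
obs 3: x=0 → posterior Dirichlet(10/3, 5/4, 5/2)
obs 4: x=0 → posterior Dirichlet(13/3, 5/4, 5/2)
obs 5: x=1 → posterior Dirichlet(13/3, 9/4, 5/2)
obs 6: x=0 → posterior Dirichlet(16/3, 9/4, 5/2)
obs 7: x=1 → posterior Dirichlet(16/3, 13/4, 5/2)
obs 8: x=0 → posterior Dirichlet(19/3, 13/4, 5/2)
obs 9: x=0 → posterior Dirichlet(22/3, 13/4, 5/2)
obs 10: x=2 → posterior Dirichlet(22/3, 13/4, 7/2)
obs 11: x=2 → posterior Dirichlet(22/3, 13/4, 9/2)
obs 12: x=1 → posterior Dirichlet(22/3, 17/4, 9/2)
obs 13: x=2 → posterior Dirichlet(22/3, 17/4, 11/2)
obs 14: x=1 → posterior Dirichlet(22/3, 21/4, 11/2)

88/217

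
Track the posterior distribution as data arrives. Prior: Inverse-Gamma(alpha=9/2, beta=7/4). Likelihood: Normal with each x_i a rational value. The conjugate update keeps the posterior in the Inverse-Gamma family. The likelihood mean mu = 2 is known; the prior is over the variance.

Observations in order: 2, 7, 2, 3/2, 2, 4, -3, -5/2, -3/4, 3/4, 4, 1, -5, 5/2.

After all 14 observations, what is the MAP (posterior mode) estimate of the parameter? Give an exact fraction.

obs 1: x=2 → posterior Inverse-Gamma(5, 7/4)
obs 2: x=7 → posterior Inverse-Gamma(11/2, 57/4)
obs 3: x=2 → posterior Inverse-Gamma(6, 57/4)
obs 4: x=3/2 → posterior Inverse-Gamma(13/2, 115/8)
obs 5: x=2 → posterior Inverse-Gamma(7, 115/8)
obs 6: x=4 → posterior Inverse-Gamma(15/2, 131/8)
obs 7: x=-3 → posterior Inverse-Gamma(8, 231/8)
obs 8: x=-5/2 → posterior Inverse-Gamma(17/2, 39)
obs 9: x=-3/4 → posterior Inverse-Gamma(9, 1369/32)
obs 10: x=3/4 → posterior Inverse-Gamma(19/2, 697/16)
obs 11: x=4 → posterior Inverse-Gamma(10, 729/16)
obs 12: x=1 → posterior Inverse-Gamma(21/2, 737/16)
obs 13: x=-5 → posterior Inverse-Gamma(11, 1129/16)
obs 14: x=5/2 → posterior Inverse-Gamma(23/2, 1131/16)

1131/200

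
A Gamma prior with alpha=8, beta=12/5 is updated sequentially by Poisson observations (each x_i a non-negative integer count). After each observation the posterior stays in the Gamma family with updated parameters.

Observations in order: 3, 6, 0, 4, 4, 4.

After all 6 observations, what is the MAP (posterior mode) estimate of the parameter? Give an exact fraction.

obs 1: x=3 → posterior Gamma(11, 17/5)
obs 2: x=6 → posterior Gamma(17, 22/5)
obs 3: x=0 → posterior Gamma(17, 27/5)
obs 4: x=4 → posterior Gamma(21, 32/5)
obs 5: x=4 → posterior Gamma(25, 37/5)
obs 6: x=4 → posterior Gamma(29, 42/5)

10/3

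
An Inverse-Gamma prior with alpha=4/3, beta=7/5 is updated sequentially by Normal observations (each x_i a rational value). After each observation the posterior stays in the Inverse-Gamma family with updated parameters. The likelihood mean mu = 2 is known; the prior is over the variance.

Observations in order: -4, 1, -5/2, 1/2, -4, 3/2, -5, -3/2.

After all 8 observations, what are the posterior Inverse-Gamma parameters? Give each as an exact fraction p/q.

obs 1: x=-4 → posterior Inverse-Gamma(11/6, 97/5)
obs 2: x=1 → posterior Inverse-Gamma(7/3, 199/10)
obs 3: x=-5/2 → posterior Inverse-Gamma(17/6, 1201/40)
obs 4: x=1/2 → posterior Inverse-Gamma(10/3, 623/20)
obs 5: x=-4 → posterior Inverse-Gamma(23/6, 983/20)
obs 6: x=3/2 → posterior Inverse-Gamma(13/3, 1971/40)
obs 7: x=-5 → posterior Inverse-Gamma(29/6, 2951/40)
obs 8: x=-3/2 → posterior Inverse-Gamma(16/3, 799/10)

alpha=16/3, beta=799/10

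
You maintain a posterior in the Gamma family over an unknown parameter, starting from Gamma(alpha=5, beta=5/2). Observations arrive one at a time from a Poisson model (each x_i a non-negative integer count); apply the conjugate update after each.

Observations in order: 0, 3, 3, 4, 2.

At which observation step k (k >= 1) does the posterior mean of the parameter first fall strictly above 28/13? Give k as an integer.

obs 1: x=0 → posterior Gamma(5, 7/2)
obs 2: x=3 → posterior Gamma(8, 9/2)
obs 3: x=3 → posterior Gamma(11, 11/2)
obs 4: x=4 → posterior Gamma(15, 13/2)
obs 5: x=2 → posterior Gamma(17, 15/2)

k = 4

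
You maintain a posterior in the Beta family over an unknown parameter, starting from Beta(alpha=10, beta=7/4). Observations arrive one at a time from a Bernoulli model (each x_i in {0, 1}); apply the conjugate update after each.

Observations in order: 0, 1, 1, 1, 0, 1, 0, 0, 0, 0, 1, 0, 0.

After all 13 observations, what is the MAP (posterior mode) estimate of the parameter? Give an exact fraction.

8/13

obs 1: x=0 → posterior Beta(10, 11/4)
obs 2: x=1 → posterior Beta(11, 11/4)
obs 3: x=1 → posterior Beta(12, 11/4)
obs 4: x=1 → posterior Beta(13, 11/4)
obs 5: x=0 → posterior Beta(13, 15/4)
obs 6: x=1 → posterior Beta(14, 15/4)
obs 7: x=0 → posterior Beta(14, 19/4)
obs 8: x=0 → posterior Beta(14, 23/4)
obs 9: x=0 → posterior Beta(14, 27/4)
obs 10: x=0 → posterior Beta(14, 31/4)
obs 11: x=1 → posterior Beta(15, 31/4)
obs 12: x=0 → posterior Beta(15, 35/4)
obs 13: x=0 → posterior Beta(15, 39/4)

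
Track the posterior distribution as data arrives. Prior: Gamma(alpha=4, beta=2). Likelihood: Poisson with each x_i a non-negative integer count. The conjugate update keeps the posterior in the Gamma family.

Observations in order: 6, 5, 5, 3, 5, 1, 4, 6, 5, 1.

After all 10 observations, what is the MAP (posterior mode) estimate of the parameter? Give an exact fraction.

obs 1: x=6 → posterior Gamma(10, 3)
obs 2: x=5 → posterior Gamma(15, 4)
obs 3: x=5 → posterior Gamma(20, 5)
obs 4: x=3 → posterior Gamma(23, 6)
obs 5: x=5 → posterior Gamma(28, 7)
obs 6: x=1 → posterior Gamma(29, 8)
obs 7: x=4 → posterior Gamma(33, 9)
obs 8: x=6 → posterior Gamma(39, 10)
obs 9: x=5 → posterior Gamma(44, 11)
obs 10: x=1 → posterior Gamma(45, 12)

11/3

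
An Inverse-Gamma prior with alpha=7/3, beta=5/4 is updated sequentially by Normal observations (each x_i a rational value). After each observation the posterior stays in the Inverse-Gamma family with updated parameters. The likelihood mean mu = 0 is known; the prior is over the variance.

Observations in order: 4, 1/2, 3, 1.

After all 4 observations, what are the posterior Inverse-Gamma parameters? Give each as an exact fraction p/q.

alpha=13/3, beta=115/8

obs 1: x=4 → posterior Inverse-Gamma(17/6, 37/4)
obs 2: x=1/2 → posterior Inverse-Gamma(10/3, 75/8)
obs 3: x=3 → posterior Inverse-Gamma(23/6, 111/8)
obs 4: x=1 → posterior Inverse-Gamma(13/3, 115/8)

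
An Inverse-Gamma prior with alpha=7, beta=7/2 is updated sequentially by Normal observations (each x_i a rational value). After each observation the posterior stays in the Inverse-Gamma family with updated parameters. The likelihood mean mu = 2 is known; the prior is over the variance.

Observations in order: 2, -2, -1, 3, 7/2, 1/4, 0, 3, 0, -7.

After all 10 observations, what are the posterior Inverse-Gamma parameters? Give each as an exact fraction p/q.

obs 1: x=2 → posterior Inverse-Gamma(15/2, 7/2)
obs 2: x=-2 → posterior Inverse-Gamma(8, 23/2)
obs 3: x=-1 → posterior Inverse-Gamma(17/2, 16)
obs 4: x=3 → posterior Inverse-Gamma(9, 33/2)
obs 5: x=7/2 → posterior Inverse-Gamma(19/2, 141/8)
obs 6: x=1/4 → posterior Inverse-Gamma(10, 613/32)
obs 7: x=0 → posterior Inverse-Gamma(21/2, 677/32)
obs 8: x=3 → posterior Inverse-Gamma(11, 693/32)
obs 9: x=0 → posterior Inverse-Gamma(23/2, 757/32)
obs 10: x=-7 → posterior Inverse-Gamma(12, 2053/32)

alpha=12, beta=2053/32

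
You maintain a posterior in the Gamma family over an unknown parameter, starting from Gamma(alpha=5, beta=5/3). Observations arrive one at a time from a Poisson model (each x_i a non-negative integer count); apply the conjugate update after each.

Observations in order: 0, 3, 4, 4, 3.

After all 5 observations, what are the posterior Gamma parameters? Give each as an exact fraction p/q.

alpha=19, beta=20/3

obs 1: x=0 → posterior Gamma(5, 8/3)
obs 2: x=3 → posterior Gamma(8, 11/3)
obs 3: x=4 → posterior Gamma(12, 14/3)
obs 4: x=4 → posterior Gamma(16, 17/3)
obs 5: x=3 → posterior Gamma(19, 20/3)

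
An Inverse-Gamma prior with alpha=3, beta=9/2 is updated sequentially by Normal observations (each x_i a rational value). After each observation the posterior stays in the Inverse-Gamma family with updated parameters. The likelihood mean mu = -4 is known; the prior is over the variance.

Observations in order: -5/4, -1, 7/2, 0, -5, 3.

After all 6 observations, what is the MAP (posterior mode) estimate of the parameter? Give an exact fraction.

2365/224

obs 1: x=-5/4 → posterior Inverse-Gamma(7/2, 265/32)
obs 2: x=-1 → posterior Inverse-Gamma(4, 409/32)
obs 3: x=7/2 → posterior Inverse-Gamma(9/2, 1309/32)
obs 4: x=0 → posterior Inverse-Gamma(5, 1565/32)
obs 5: x=-5 → posterior Inverse-Gamma(11/2, 1581/32)
obs 6: x=3 → posterior Inverse-Gamma(6, 2365/32)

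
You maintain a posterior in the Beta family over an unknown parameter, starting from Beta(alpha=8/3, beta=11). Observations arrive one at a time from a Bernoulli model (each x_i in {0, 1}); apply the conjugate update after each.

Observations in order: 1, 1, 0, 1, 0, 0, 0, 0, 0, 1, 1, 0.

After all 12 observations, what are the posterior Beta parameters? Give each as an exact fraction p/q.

alpha=23/3, beta=18

obs 1: x=1 → posterior Beta(11/3, 11)
obs 2: x=1 → posterior Beta(14/3, 11)
obs 3: x=0 → posterior Beta(14/3, 12)
obs 4: x=1 → posterior Beta(17/3, 12)
obs 5: x=0 → posterior Beta(17/3, 13)
obs 6: x=0 → posterior Beta(17/3, 14)
obs 7: x=0 → posterior Beta(17/3, 15)
obs 8: x=0 → posterior Beta(17/3, 16)
obs 9: x=0 → posterior Beta(17/3, 17)
obs 10: x=1 → posterior Beta(20/3, 17)
obs 11: x=1 → posterior Beta(23/3, 17)
obs 12: x=0 → posterior Beta(23/3, 18)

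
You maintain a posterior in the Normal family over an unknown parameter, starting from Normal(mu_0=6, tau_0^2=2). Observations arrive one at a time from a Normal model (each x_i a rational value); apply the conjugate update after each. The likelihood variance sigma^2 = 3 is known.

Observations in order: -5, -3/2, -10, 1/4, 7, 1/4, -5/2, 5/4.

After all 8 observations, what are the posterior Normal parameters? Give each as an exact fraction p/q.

mu_0=-5/38, tau_0^2=6/19

obs 1: x=-5 → posterior Normal(8/5, 6/5)
obs 2: x=-3/2 → posterior Normal(5/7, 6/7)
obs 3: x=-10 → posterior Normal(-5/3, 2/3)
obs 4: x=1/4 → posterior Normal(-29/22, 6/11)
obs 5: x=7 → posterior Normal(-1/26, 6/13)
obs 6: x=1/4 → posterior Normal(0, 2/5)
obs 7: x=-5/2 → posterior Normal(-5/17, 6/17)
obs 8: x=5/4 → posterior Normal(-5/38, 6/19)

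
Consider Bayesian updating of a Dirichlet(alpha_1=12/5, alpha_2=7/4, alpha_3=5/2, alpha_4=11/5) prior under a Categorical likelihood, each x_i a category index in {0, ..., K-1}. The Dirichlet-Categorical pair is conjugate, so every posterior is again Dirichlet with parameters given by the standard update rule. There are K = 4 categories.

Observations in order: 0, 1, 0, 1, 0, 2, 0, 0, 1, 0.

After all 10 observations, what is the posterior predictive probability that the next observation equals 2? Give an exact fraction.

70/377

obs 1: x=0 → posterior Dirichlet(17/5, 7/4, 5/2, 11/5)
obs 2: x=1 → posterior Dirichlet(17/5, 11/4, 5/2, 11/5)
obs 3: x=0 → posterior Dirichlet(22/5, 11/4, 5/2, 11/5)
obs 4: x=1 → posterior Dirichlet(22/5, 15/4, 5/2, 11/5)
obs 5: x=0 → posterior Dirichlet(27/5, 15/4, 5/2, 11/5)
obs 6: x=2 → posterior Dirichlet(27/5, 15/4, 7/2, 11/5)
obs 7: x=0 → posterior Dirichlet(32/5, 15/4, 7/2, 11/5)
obs 8: x=0 → posterior Dirichlet(37/5, 15/4, 7/2, 11/5)
obs 9: x=1 → posterior Dirichlet(37/5, 19/4, 7/2, 11/5)
obs 10: x=0 → posterior Dirichlet(42/5, 19/4, 7/2, 11/5)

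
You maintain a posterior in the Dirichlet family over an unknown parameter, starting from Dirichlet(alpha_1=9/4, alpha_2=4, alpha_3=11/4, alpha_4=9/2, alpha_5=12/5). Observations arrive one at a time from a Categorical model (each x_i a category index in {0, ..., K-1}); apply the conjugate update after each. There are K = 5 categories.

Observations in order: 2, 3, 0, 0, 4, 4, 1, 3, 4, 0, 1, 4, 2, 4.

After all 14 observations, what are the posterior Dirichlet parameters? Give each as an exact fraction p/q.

obs 1: x=2 → posterior Dirichlet(9/4, 4, 15/4, 9/2, 12/5)
obs 2: x=3 → posterior Dirichlet(9/4, 4, 15/4, 11/2, 12/5)
obs 3: x=0 → posterior Dirichlet(13/4, 4, 15/4, 11/2, 12/5)
obs 4: x=0 → posterior Dirichlet(17/4, 4, 15/4, 11/2, 12/5)
obs 5: x=4 → posterior Dirichlet(17/4, 4, 15/4, 11/2, 17/5)
obs 6: x=4 → posterior Dirichlet(17/4, 4, 15/4, 11/2, 22/5)
obs 7: x=1 → posterior Dirichlet(17/4, 5, 15/4, 11/2, 22/5)
obs 8: x=3 → posterior Dirichlet(17/4, 5, 15/4, 13/2, 22/5)
obs 9: x=4 → posterior Dirichlet(17/4, 5, 15/4, 13/2, 27/5)
obs 10: x=0 → posterior Dirichlet(21/4, 5, 15/4, 13/2, 27/5)
obs 11: x=1 → posterior Dirichlet(21/4, 6, 15/4, 13/2, 27/5)
obs 12: x=4 → posterior Dirichlet(21/4, 6, 15/4, 13/2, 32/5)
obs 13: x=2 → posterior Dirichlet(21/4, 6, 19/4, 13/2, 32/5)
obs 14: x=4 → posterior Dirichlet(21/4, 6, 19/4, 13/2, 37/5)

alpha_1=21/4, alpha_2=6, alpha_3=19/4, alpha_4=13/2, alpha_5=37/5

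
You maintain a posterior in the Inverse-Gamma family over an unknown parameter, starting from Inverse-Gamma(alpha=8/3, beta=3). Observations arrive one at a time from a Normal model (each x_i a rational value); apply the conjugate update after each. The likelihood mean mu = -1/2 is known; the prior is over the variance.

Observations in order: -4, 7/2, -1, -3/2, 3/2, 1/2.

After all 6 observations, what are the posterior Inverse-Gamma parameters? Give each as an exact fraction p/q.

alpha=17/3, beta=81/4

obs 1: x=-4 → posterior Inverse-Gamma(19/6, 73/8)
obs 2: x=7/2 → posterior Inverse-Gamma(11/3, 137/8)
obs 3: x=-1 → posterior Inverse-Gamma(25/6, 69/4)
obs 4: x=-3/2 → posterior Inverse-Gamma(14/3, 71/4)
obs 5: x=3/2 → posterior Inverse-Gamma(31/6, 79/4)
obs 6: x=1/2 → posterior Inverse-Gamma(17/3, 81/4)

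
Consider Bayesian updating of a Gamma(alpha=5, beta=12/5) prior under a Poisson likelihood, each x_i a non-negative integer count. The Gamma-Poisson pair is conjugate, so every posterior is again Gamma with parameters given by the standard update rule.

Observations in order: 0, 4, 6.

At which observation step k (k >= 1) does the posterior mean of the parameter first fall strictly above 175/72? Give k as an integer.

obs 1: x=0 → posterior Gamma(5, 17/5)
obs 2: x=4 → posterior Gamma(9, 22/5)
obs 3: x=6 → posterior Gamma(15, 27/5)

k = 3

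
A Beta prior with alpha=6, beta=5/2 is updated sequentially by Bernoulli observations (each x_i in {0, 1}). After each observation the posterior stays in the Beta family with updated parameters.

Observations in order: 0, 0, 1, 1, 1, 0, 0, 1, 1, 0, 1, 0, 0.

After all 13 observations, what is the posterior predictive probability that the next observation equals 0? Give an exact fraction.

obs 1: x=0 → posterior Beta(6, 7/2)
obs 2: x=0 → posterior Beta(6, 9/2)
obs 3: x=1 → posterior Beta(7, 9/2)
obs 4: x=1 → posterior Beta(8, 9/2)
obs 5: x=1 → posterior Beta(9, 9/2)
obs 6: x=0 → posterior Beta(9, 11/2)
obs 7: x=0 → posterior Beta(9, 13/2)
obs 8: x=1 → posterior Beta(10, 13/2)
obs 9: x=1 → posterior Beta(11, 13/2)
obs 10: x=0 → posterior Beta(11, 15/2)
obs 11: x=1 → posterior Beta(12, 15/2)
obs 12: x=0 → posterior Beta(12, 17/2)
obs 13: x=0 → posterior Beta(12, 19/2)

19/43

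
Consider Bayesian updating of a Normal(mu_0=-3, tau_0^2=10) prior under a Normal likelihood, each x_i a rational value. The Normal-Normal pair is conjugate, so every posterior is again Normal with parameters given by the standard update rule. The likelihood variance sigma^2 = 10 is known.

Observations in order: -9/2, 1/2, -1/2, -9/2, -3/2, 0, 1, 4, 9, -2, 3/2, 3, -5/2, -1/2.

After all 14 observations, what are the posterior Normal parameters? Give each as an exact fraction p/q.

mu_0=0, tau_0^2=2/3

obs 1: x=-9/2 → posterior Normal(-15/4, 5)
obs 2: x=1/2 → posterior Normal(-7/3, 10/3)
obs 3: x=-1/2 → posterior Normal(-15/8, 5/2)
obs 4: x=-9/2 → posterior Normal(-12/5, 2)
obs 5: x=-3/2 → posterior Normal(-9/4, 5/3)
obs 6: x=0 → posterior Normal(-27/14, 10/7)
obs 7: x=1 → posterior Normal(-25/16, 5/4)
obs 8: x=4 → posterior Normal(-17/18, 10/9)
obs 9: x=9 → posterior Normal(1/20, 1)
obs 10: x=-2 → posterior Normal(-3/22, 10/11)
obs 11: x=3/2 → posterior Normal(0, 5/6)
obs 12: x=3 → posterior Normal(3/13, 10/13)
obs 13: x=-5/2 → posterior Normal(1/28, 5/7)
obs 14: x=-1/2 → posterior Normal(0, 2/3)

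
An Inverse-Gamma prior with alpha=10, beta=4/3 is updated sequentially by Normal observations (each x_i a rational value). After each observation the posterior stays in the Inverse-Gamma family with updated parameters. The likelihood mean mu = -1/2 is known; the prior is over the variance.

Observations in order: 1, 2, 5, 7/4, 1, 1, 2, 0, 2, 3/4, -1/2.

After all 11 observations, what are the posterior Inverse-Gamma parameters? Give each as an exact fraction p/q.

obs 1: x=1 → posterior Inverse-Gamma(21/2, 59/24)
obs 2: x=2 → posterior Inverse-Gamma(11, 67/12)
obs 3: x=5 → posterior Inverse-Gamma(23/2, 497/24)
obs 4: x=7/4 → posterior Inverse-Gamma(12, 2231/96)
obs 5: x=1 → posterior Inverse-Gamma(25/2, 2339/96)
obs 6: x=1 → posterior Inverse-Gamma(13, 2447/96)
obs 7: x=2 → posterior Inverse-Gamma(27/2, 2747/96)
obs 8: x=0 → posterior Inverse-Gamma(14, 2759/96)
obs 9: x=2 → posterior Inverse-Gamma(29/2, 3059/96)
obs 10: x=3/4 → posterior Inverse-Gamma(15, 1567/48)
obs 11: x=-1/2 → posterior Inverse-Gamma(31/2, 1567/48)

alpha=31/2, beta=1567/48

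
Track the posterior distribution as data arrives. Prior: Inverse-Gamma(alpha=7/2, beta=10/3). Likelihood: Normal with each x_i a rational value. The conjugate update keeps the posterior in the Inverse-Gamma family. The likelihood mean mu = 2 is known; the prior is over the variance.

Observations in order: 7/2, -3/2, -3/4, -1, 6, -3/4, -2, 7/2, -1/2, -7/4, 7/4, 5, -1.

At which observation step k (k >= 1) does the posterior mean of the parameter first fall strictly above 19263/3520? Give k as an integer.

obs 1: x=7/2 → posterior Inverse-Gamma(4, 107/24)
obs 2: x=-3/2 → posterior Inverse-Gamma(9/2, 127/12)
obs 3: x=-3/4 → posterior Inverse-Gamma(5, 1379/96)
obs 4: x=-1 → posterior Inverse-Gamma(11/2, 1811/96)
obs 5: x=6 → posterior Inverse-Gamma(6, 2579/96)
obs 6: x=-3/4 → posterior Inverse-Gamma(13/2, 1471/48)
obs 7: x=-2 → posterior Inverse-Gamma(7, 1855/48)
obs 8: x=7/2 → posterior Inverse-Gamma(15/2, 1909/48)
obs 9: x=-1/2 → posterior Inverse-Gamma(8, 2059/48)
obs 10: x=-7/4 → posterior Inverse-Gamma(17/2, 4793/96)
obs 11: x=7/4 → posterior Inverse-Gamma(9, 1199/24)
obs 12: x=5 → posterior Inverse-Gamma(19/2, 1307/24)
obs 13: x=-1 → posterior Inverse-Gamma(10, 1415/24)

k = 6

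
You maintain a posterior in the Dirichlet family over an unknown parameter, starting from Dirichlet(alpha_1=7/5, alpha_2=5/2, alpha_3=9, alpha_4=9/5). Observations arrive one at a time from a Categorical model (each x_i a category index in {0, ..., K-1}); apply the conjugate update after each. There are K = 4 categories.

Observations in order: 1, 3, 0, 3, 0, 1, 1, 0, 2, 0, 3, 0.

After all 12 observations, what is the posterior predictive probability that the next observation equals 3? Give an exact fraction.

16/89

obs 1: x=1 → posterior Dirichlet(7/5, 7/2, 9, 9/5)
obs 2: x=3 → posterior Dirichlet(7/5, 7/2, 9, 14/5)
obs 3: x=0 → posterior Dirichlet(12/5, 7/2, 9, 14/5)
obs 4: x=3 → posterior Dirichlet(12/5, 7/2, 9, 19/5)
obs 5: x=0 → posterior Dirichlet(17/5, 7/2, 9, 19/5)
obs 6: x=1 → posterior Dirichlet(17/5, 9/2, 9, 19/5)
obs 7: x=1 → posterior Dirichlet(17/5, 11/2, 9, 19/5)
obs 8: x=0 → posterior Dirichlet(22/5, 11/2, 9, 19/5)
obs 9: x=2 → posterior Dirichlet(22/5, 11/2, 10, 19/5)
obs 10: x=0 → posterior Dirichlet(27/5, 11/2, 10, 19/5)
obs 11: x=3 → posterior Dirichlet(27/5, 11/2, 10, 24/5)
obs 12: x=0 → posterior Dirichlet(32/5, 11/2, 10, 24/5)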